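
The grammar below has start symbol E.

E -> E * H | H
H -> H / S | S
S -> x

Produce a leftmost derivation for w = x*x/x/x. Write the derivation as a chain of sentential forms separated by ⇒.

E ⇒ E*H   [E -> E * H]
E*H ⇒ H*H   [E -> H]
H*H ⇒ S*H   [H -> S]
S*H ⇒ x*H   [S -> x]
x*H ⇒ x*H/S   [H -> H / S]
x*H/S ⇒ x*H/S/S   [H -> H / S]
x*H/S/S ⇒ x*S/S/S   [H -> S]
x*S/S/S ⇒ x*x/S/S   [S -> x]
x*x/S/S ⇒ x*x/x/S   [S -> x]
x*x/x/S ⇒ x*x/x/x   [S -> x]

E⇒E*H⇒H*H⇒S*H⇒x*H⇒x*H/S⇒x*H/S/S⇒x*S/S/S⇒x*x/S/S⇒x*x/x/S⇒x*x/x/x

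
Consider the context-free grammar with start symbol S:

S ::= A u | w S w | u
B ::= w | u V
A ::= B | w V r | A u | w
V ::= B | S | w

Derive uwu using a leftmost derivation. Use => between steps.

S => Au => Bu => uVu => uBu => uwu

S => Au   [S ::= A u]
Au => Bu   [A ::= B]
Bu => uVu   [B ::= u V]
uVu => uBu   [V ::= B]
uBu => uwu   [B ::= w]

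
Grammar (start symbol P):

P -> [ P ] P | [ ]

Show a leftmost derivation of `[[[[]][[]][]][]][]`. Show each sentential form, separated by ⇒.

P ⇒ [P]P   [P -> [ P ] P]
[P]P ⇒ [[P]P]P   [P -> [ P ] P]
[[P]P]P ⇒ [[[P]P]P]P   [P -> [ P ] P]
[[[P]P]P]P ⇒ [[[[]]P]P]P   [P -> [ ]]
[[[[]]P]P]P ⇒ [[[[]][P]P]P]P   [P -> [ P ] P]
[[[[]][P]P]P]P ⇒ [[[[]][[]]P]P]P   [P -> [ ]]
[[[[]][[]]P]P]P ⇒ [[[[]][[]][]]P]P   [P -> [ ]]
[[[[]][[]][]]P]P ⇒ [[[[]][[]][]][]]P   [P -> [ ]]
[[[[]][[]][]][]]P ⇒ [[[[]][[]][]][]][]   [P -> [ ]]

P ⇒ [P]P ⇒ [[P]P]P ⇒ [[[P]P]P]P ⇒ [[[[]]P]P]P ⇒ [[[[]][P]P]P]P ⇒ [[[[]][[]]P]P]P ⇒ [[[[]][[]][]]P]P ⇒ [[[[]][[]][]][]]P ⇒ [[[[]][[]][]][]][]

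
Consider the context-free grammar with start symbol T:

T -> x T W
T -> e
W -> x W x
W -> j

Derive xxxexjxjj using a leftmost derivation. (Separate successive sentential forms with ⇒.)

T ⇒ xTW   [T -> x T W]
xTW ⇒ xxTWW   [T -> x T W]
xxTWW ⇒ xxxTWWW   [T -> x T W]
xxxTWWW ⇒ xxxeWWW   [T -> e]
xxxeWWW ⇒ xxxexWxWW   [W -> x W x]
xxxexWxWW ⇒ xxxexjxWW   [W -> j]
xxxexjxWW ⇒ xxxexjxjW   [W -> j]
xxxexjxjW ⇒ xxxexjxjj   [W -> j]

T⇒xTW⇒xxTWW⇒xxxTWWW⇒xxxeWWW⇒xxxexWxWW⇒xxxexjxWW⇒xxxexjxjW⇒xxxexjxjj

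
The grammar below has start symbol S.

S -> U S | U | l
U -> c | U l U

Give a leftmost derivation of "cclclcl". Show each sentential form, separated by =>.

S => US   [S -> U S]
US => cS   [U -> c]
cS => cUS   [S -> U S]
cUS => cUlUS   [U -> U l U]
cUlUS => cUlUlUS   [U -> U l U]
cUlUlUS => cclUlUS   [U -> c]
cclUlUS => cclclUS   [U -> c]
cclclUS => cclclcS   [U -> c]
cclclcS => cclclcl   [S -> l]

S=>US=>cS=>cUS=>cUlUS=>cUlUlUS=>cclUlUS=>cclclUS=>cclclcS=>cclclcl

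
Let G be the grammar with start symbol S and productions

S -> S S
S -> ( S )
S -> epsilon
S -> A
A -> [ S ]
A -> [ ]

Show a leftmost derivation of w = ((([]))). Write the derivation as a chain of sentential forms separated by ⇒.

S ⇒ (S)   [S -> ( S )]
(S) ⇒ ((S))   [S -> ( S )]
((S)) ⇒ ((SS))   [S -> S S]
((SS)) ⇒ (((S)S))   [S -> ( S )]
(((S)S)) ⇒ (((SS)S))   [S -> S S]
(((SS)S)) ⇒ (((AS)S))   [S -> A]
(((AS)S)) ⇒ ((([]S)S))   [A -> [ ]]
((([]S)S)) ⇒ ((([])S))   [S -> epsilon]
((([])S)) ⇒ ((([])))   [S -> epsilon]

S ⇒ (S) ⇒ ((S)) ⇒ ((SS)) ⇒ (((S)S)) ⇒ (((SS)S)) ⇒ (((AS)S)) ⇒ ((([]S)S)) ⇒ ((([])S)) ⇒ ((([])))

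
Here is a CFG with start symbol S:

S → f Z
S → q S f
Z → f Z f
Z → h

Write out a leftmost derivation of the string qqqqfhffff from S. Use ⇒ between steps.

S ⇒ qSf   [S → q S f]
qSf ⇒ qqSff   [S → q S f]
qqSff ⇒ qqqSfff   [S → q S f]
qqqSfff ⇒ qqqqSffff   [S → q S f]
qqqqSffff ⇒ qqqqfZffff   [S → f Z]
qqqqfZffff ⇒ qqqqfhffff   [Z → h]

S ⇒ qSf ⇒ qqSff ⇒ qqqSfff ⇒ qqqqSffff ⇒ qqqqfZffff ⇒ qqqqfhffff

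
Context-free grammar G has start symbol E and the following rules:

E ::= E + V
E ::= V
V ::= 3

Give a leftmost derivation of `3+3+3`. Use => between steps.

E => E+V   [E ::= E + V]
E+V => E+V+V   [E ::= E + V]
E+V+V => V+V+V   [E ::= V]
V+V+V => 3+V+V   [V ::= 3]
3+V+V => 3+3+V   [V ::= 3]
3+3+V => 3+3+3   [V ::= 3]

E=>E+V=>E+V+V=>V+V+V=>3+V+V=>3+3+V=>3+3+3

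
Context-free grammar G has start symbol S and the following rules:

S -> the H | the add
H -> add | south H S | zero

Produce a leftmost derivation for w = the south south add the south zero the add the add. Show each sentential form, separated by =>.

S => the H   [S -> the H]
the H => the south H S   [H -> south H S]
the south H S => the south south H S S   [H -> south H S]
the south south H S S => the south south add S S   [H -> add]
the south south add S S => the south south add the H S   [S -> the H]
the south south add the H S => the south south add the south H S S   [H -> south H S]
the south south add the south H S S => the south south add the south zero S S   [H -> zero]
the south south add the south zero S S => the south south add the south zero the add S   [S -> the add]
the south south add the south zero the add S => the south south add the south zero the add the add   [S -> the add]

S => the H => the south H S => the south south H S S => the south south add S S => the south south add the H S => the south south add the south H S S => the south south add the south zero S S => the south south add the south zero the add S => the south south add the south zero the add the add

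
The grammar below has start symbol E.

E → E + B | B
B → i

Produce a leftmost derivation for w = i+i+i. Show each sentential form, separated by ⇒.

E ⇒ E+B ⇒ E+B+B ⇒ B+B+B ⇒ i+B+B ⇒ i+i+B ⇒ i+i+i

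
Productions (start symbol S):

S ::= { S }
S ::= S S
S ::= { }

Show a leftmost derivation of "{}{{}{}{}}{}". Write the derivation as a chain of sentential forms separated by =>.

S=>SS=>SSS=>{}SS=>{}{S}S=>{}{SS}S=>{}{SSS}S=>{}{{}SS}S=>{}{{}{}S}S=>{}{{}{}{}}S=>{}{{}{}{}}{}

S => SS   [S ::= S S]
SS => SSS   [S ::= S S]
SSS => {}SS   [S ::= { }]
{}SS => {}{S}S   [S ::= { S }]
{}{S}S => {}{SS}S   [S ::= S S]
{}{SS}S => {}{SSS}S   [S ::= S S]
{}{SSS}S => {}{{}SS}S   [S ::= { }]
{}{{}SS}S => {}{{}{}S}S   [S ::= { }]
{}{{}{}S}S => {}{{}{}{}}S   [S ::= { }]
{}{{}{}{}}S => {}{{}{}{}}{}   [S ::= { }]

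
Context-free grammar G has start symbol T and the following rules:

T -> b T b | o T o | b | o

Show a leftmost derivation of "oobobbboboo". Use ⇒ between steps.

T ⇒ oTo ⇒ ooToo ⇒ oobTboo ⇒ ooboToboo ⇒ oobobTboboo ⇒ oobobbboboo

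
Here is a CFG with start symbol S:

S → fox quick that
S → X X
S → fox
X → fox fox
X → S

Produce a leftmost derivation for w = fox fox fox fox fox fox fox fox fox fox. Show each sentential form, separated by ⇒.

S ⇒ X X ⇒ fox fox X ⇒ fox fox S ⇒ fox fox X X ⇒ fox fox S X ⇒ fox fox X X X ⇒ fox fox S X X ⇒ fox fox X X X X ⇒ fox fox fox fox X X X ⇒ fox fox fox fox fox fox X X ⇒ fox fox fox fox fox fox fox fox X ⇒ fox fox fox fox fox fox fox fox fox fox

S ⇒ X X   [S → X X]
X X ⇒ fox fox X   [X → fox fox]
fox fox X ⇒ fox fox S   [X → S]
fox fox S ⇒ fox fox X X   [S → X X]
fox fox X X ⇒ fox fox S X   [X → S]
fox fox S X ⇒ fox fox X X X   [S → X X]
fox fox X X X ⇒ fox fox S X X   [X → S]
fox fox S X X ⇒ fox fox X X X X   [S → X X]
fox fox X X X X ⇒ fox fox fox fox X X X   [X → fox fox]
fox fox fox fox X X X ⇒ fox fox fox fox fox fox X X   [X → fox fox]
fox fox fox fox fox fox X X ⇒ fox fox fox fox fox fox fox fox X   [X → fox fox]
fox fox fox fox fox fox fox fox X ⇒ fox fox fox fox fox fox fox fox fox fox   [X → fox fox]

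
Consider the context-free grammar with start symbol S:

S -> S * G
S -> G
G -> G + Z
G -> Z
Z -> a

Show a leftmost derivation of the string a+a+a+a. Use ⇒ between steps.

S ⇒ G   [S -> G]
G ⇒ G+Z   [G -> G + Z]
G+Z ⇒ G+Z+Z   [G -> G + Z]
G+Z+Z ⇒ G+Z+Z+Z   [G -> G + Z]
G+Z+Z+Z ⇒ Z+Z+Z+Z   [G -> Z]
Z+Z+Z+Z ⇒ a+Z+Z+Z   [Z -> a]
a+Z+Z+Z ⇒ a+a+Z+Z   [Z -> a]
a+a+Z+Z ⇒ a+a+a+Z   [Z -> a]
a+a+a+Z ⇒ a+a+a+a   [Z -> a]

S ⇒ G ⇒ G+Z ⇒ G+Z+Z ⇒ G+Z+Z+Z ⇒ Z+Z+Z+Z ⇒ a+Z+Z+Z ⇒ a+a+Z+Z ⇒ a+a+a+Z ⇒ a+a+a+a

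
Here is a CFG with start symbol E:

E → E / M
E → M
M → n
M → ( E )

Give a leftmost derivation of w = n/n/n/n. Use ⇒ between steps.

E ⇒ E/M ⇒ E/M/M ⇒ E/M/M/M ⇒ M/M/M/M ⇒ n/M/M/M ⇒ n/n/M/M ⇒ n/n/n/M ⇒ n/n/n/n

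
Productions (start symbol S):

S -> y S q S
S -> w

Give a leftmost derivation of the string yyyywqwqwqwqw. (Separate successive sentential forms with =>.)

S => ySqS => yySqSqS => yyySqSqSqS => yyyySqSqSqSqS => yyyywqSqSqSqS => yyyywqwqSqSqS => yyyywqwqwqSqS => yyyywqwqwqwqS => yyyywqwqwqwqw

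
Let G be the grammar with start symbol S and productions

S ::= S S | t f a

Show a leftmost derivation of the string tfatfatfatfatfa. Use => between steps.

S => SS   [S ::= S S]
SS => tfaS   [S ::= t f a]
tfaS => tfaSS   [S ::= S S]
tfaSS => tfatfaS   [S ::= t f a]
tfatfaS => tfatfaSS   [S ::= S S]
tfatfaSS => tfatfaSSS   [S ::= S S]
tfatfaSSS => tfatfatfaSS   [S ::= t f a]
tfatfatfaSS => tfatfatfatfaS   [S ::= t f a]
tfatfatfatfaS => tfatfatfatfatfa   [S ::= t f a]

S => SS => tfaS => tfaSS => tfatfaS => tfatfaSS => tfatfaSSS => tfatfatfaSS => tfatfatfatfaS => tfatfatfatfatfa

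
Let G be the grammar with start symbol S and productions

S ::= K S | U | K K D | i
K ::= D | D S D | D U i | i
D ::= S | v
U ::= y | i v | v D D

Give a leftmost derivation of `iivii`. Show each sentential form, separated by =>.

S=>KS=>DUiS=>SUiS=>iUiS=>iiviS=>iivii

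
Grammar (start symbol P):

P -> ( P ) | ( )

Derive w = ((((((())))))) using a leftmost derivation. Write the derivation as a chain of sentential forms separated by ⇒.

P ⇒ (P)   [P -> ( P )]
(P) ⇒ ((P))   [P -> ( P )]
((P)) ⇒ (((P)))   [P -> ( P )]
(((P))) ⇒ ((((P))))   [P -> ( P )]
((((P)))) ⇒ (((((P)))))   [P -> ( P )]
(((((P))))) ⇒ ((((((P))))))   [P -> ( P )]
((((((P)))))) ⇒ ((((((()))))))   [P -> ( )]

P ⇒ (P) ⇒ ((P)) ⇒ (((P))) ⇒ ((((P)))) ⇒ (((((P))))) ⇒ ((((((P)))))) ⇒ ((((((()))))))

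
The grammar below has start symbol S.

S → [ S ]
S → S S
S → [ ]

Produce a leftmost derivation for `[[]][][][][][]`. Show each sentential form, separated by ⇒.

S ⇒ SS ⇒ SSS ⇒ SSSS ⇒ SSSSS ⇒ SSSSSS ⇒ [S]SSSSS ⇒ [[]]SSSSS ⇒ [[]][]SSSS ⇒ [[]][][]SSS ⇒ [[]][][][]SS ⇒ [[]][][][][]S ⇒ [[]][][][][][]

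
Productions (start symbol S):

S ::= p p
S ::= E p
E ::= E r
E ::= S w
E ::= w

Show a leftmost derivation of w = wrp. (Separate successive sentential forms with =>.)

S => Ep => Erp => wrp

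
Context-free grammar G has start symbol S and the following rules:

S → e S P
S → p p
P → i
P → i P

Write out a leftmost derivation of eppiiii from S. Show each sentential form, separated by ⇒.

S ⇒ eSP ⇒ eppP ⇒ eppiP ⇒ eppiiP ⇒ eppiiiP ⇒ eppiiii

S ⇒ eSP   [S → e S P]
eSP ⇒ eppP   [S → p p]
eppP ⇒ eppiP   [P → i P]
eppiP ⇒ eppiiP   [P → i P]
eppiiP ⇒ eppiiiP   [P → i P]
eppiiiP ⇒ eppiiii   [P → i]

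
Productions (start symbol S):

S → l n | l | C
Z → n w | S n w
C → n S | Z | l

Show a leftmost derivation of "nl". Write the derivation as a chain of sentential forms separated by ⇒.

S⇒C⇒nS⇒nl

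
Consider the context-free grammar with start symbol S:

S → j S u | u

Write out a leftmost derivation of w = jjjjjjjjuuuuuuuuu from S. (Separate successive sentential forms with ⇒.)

S ⇒ jSu ⇒ jjSuu ⇒ jjjSuuu ⇒ jjjjSuuuu ⇒ jjjjjSuuuuu ⇒ jjjjjjSuuuuuu ⇒ jjjjjjjSuuuuuuu ⇒ jjjjjjjjSuuuuuuuu ⇒ jjjjjjjjuuuuuuuuu

S ⇒ jSu   [S → j S u]
jSu ⇒ jjSuu   [S → j S u]
jjSuu ⇒ jjjSuuu   [S → j S u]
jjjSuuu ⇒ jjjjSuuuu   [S → j S u]
jjjjSuuuu ⇒ jjjjjSuuuuu   [S → j S u]
jjjjjSuuuuu ⇒ jjjjjjSuuuuuu   [S → j S u]
jjjjjjSuuuuuu ⇒ jjjjjjjSuuuuuuu   [S → j S u]
jjjjjjjSuuuuuuu ⇒ jjjjjjjjSuuuuuuuu   [S → j S u]
jjjjjjjjSuuuuuuuu ⇒ jjjjjjjjuuuuuuuuu   [S → u]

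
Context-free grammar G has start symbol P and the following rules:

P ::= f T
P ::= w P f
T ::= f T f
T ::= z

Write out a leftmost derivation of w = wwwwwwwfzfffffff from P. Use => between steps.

P => wPf => wwPff => wwwPfff => wwwwPffff => wwwwwPfffff => wwwwwwPffffff => wwwwwwwPfffffff => wwwwwwwfTfffffff => wwwwwwwfzfffffff

P => wPf   [P ::= w P f]
wPf => wwPff   [P ::= w P f]
wwPff => wwwPfff   [P ::= w P f]
wwwPfff => wwwwPffff   [P ::= w P f]
wwwwPffff => wwwwwPfffff   [P ::= w P f]
wwwwwPfffff => wwwwwwPffffff   [P ::= w P f]
wwwwwwPffffff => wwwwwwwPfffffff   [P ::= w P f]
wwwwwwwPfffffff => wwwwwwwfTfffffff   [P ::= f T]
wwwwwwwfTfffffff => wwwwwwwfzfffffff   [T ::= z]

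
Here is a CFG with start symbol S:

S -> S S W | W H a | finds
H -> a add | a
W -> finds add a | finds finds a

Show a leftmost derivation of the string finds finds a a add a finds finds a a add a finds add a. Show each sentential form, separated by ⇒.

S ⇒ S S W ⇒ W H a S W ⇒ finds finds a H a S W ⇒ finds finds a a add a S W ⇒ finds finds a a add a W H a W ⇒ finds finds a a add a finds finds a H a W ⇒ finds finds a a add a finds finds a a add a W ⇒ finds finds a a add a finds finds a a add a finds add a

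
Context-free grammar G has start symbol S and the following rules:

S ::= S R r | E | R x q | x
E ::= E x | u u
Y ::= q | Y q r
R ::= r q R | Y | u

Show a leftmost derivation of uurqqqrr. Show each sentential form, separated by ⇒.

S ⇒ SRr   [S ::= S R r]
SRr ⇒ ERr   [S ::= E]
ERr ⇒ uuRr   [E ::= u u]
uuRr ⇒ uurqRr   [R ::= r q R]
uurqRr ⇒ uurqYr   [R ::= Y]
uurqYr ⇒ uurqYqrr   [Y ::= Y q r]
uurqYqrr ⇒ uurqqqrr   [Y ::= q]

S ⇒ SRr ⇒ ERr ⇒ uuRr ⇒ uurqRr ⇒ uurqYr ⇒ uurqYqrr ⇒ uurqqqrr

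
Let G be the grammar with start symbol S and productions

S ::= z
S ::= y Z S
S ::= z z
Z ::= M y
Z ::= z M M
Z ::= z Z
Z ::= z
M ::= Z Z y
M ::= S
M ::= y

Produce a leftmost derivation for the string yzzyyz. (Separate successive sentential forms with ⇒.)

S⇒yZS⇒yMyS⇒yZZyyS⇒yzZyyS⇒yzzyyS⇒yzzyyz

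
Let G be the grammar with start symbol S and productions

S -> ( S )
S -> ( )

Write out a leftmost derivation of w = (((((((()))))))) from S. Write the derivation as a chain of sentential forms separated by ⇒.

S ⇒ (S) ⇒ ((S)) ⇒ (((S))) ⇒ ((((S)))) ⇒ (((((S))))) ⇒ ((((((S)))))) ⇒ (((((((S))))))) ⇒ (((((((())))))))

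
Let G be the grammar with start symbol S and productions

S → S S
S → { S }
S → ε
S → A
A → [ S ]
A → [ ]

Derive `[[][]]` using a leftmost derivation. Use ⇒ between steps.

S ⇒ SS ⇒ SSS ⇒ ASS ⇒ [S]SS ⇒ [SS]SS ⇒ [SSS]SS ⇒ [ASS]SS ⇒ [[S]SS]SS ⇒ [[]SS]SS ⇒ [[]S]SS ⇒ [[]A]SS ⇒ [[][]]SS ⇒ [[][]]S ⇒ [[][]]

S ⇒ SS   [S → S S]
SS ⇒ SSS   [S → S S]
SSS ⇒ ASS   [S → A]
ASS ⇒ [S]SS   [A → [ S ]]
[S]SS ⇒ [SS]SS   [S → S S]
[SS]SS ⇒ [SSS]SS   [S → S S]
[SSS]SS ⇒ [ASS]SS   [S → A]
[ASS]SS ⇒ [[S]SS]SS   [A → [ S ]]
[[S]SS]SS ⇒ [[]SS]SS   [S → ε]
[[]SS]SS ⇒ [[]S]SS   [S → ε]
[[]S]SS ⇒ [[]A]SS   [S → A]
[[]A]SS ⇒ [[][]]SS   [A → [ ]]
[[][]]SS ⇒ [[][]]S   [S → ε]
[[][]]S ⇒ [[][]]   [S → ε]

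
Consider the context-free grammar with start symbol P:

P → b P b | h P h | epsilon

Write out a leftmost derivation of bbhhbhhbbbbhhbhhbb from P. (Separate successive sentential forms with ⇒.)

P ⇒ bPb   [P → b P b]
bPb ⇒ bbPbb   [P → b P b]
bbPbb ⇒ bbhPhbb   [P → h P h]
bbhPhbb ⇒ bbhhPhhbb   [P → h P h]
bbhhPhhbb ⇒ bbhhbPbhhbb   [P → b P b]
bbhhbPbhhbb ⇒ bbhhbhPhbhhbb   [P → h P h]
bbhhbhPhbhhbb ⇒ bbhhbhhPhhbhhbb   [P → h P h]
bbhhbhhPhhbhhbb ⇒ bbhhbhhbPbhhbhhbb   [P → b P b]
bbhhbhhbPbhhbhhbb ⇒ bbhhbhhbbPbbhhbhhbb   [P → b P b]
bbhhbhhbbPbbhhbhhbb ⇒ bbhhbhhbbbbhhbhhbb   [P → epsilon]

P ⇒ bPb ⇒ bbPbb ⇒ bbhPhbb ⇒ bbhhPhhbb ⇒ bbhhbPbhhbb ⇒ bbhhbhPhbhhbb ⇒ bbhhbhhPhhbhhbb ⇒ bbhhbhhbPbhhbhhbb ⇒ bbhhbhhbbPbbhhbhhbb ⇒ bbhhbhhbbbbhhbhhbb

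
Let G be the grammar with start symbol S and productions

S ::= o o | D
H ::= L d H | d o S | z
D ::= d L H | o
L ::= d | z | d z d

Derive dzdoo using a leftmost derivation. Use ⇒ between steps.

S ⇒ D ⇒ dLH ⇒ dzH ⇒ dzdoS ⇒ dzdoD ⇒ dzdoo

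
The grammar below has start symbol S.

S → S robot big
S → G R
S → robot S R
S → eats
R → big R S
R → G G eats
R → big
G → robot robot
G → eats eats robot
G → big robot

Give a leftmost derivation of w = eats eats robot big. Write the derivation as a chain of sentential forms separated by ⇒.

S ⇒ G R   [S → G R]
G R ⇒ eats eats robot R   [G → eats eats robot]
eats eats robot R ⇒ eats eats robot big   [R → big]

S ⇒ G R ⇒ eats eats robot R ⇒ eats eats robot big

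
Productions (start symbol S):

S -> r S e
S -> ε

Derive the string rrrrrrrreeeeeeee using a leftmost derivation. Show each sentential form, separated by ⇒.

S ⇒ rSe   [S -> r S e]
rSe ⇒ rrSee   [S -> r S e]
rrSee ⇒ rrrSeee   [S -> r S e]
rrrSeee ⇒ rrrrSeeee   [S -> r S e]
rrrrSeeee ⇒ rrrrrSeeeee   [S -> r S e]
rrrrrSeeeee ⇒ rrrrrrSeeeeee   [S -> r S e]
rrrrrrSeeeeee ⇒ rrrrrrrSeeeeeee   [S -> r S e]
rrrrrrrSeeeeeee ⇒ rrrrrrrrSeeeeeeee   [S -> r S e]
rrrrrrrrSeeeeeeee ⇒ rrrrrrrreeeeeeee   [S -> ε]

S ⇒ rSe ⇒ rrSee ⇒ rrrSeee ⇒ rrrrSeeee ⇒ rrrrrSeeeee ⇒ rrrrrrSeeeeee ⇒ rrrrrrrSeeeeeee ⇒ rrrrrrrrSeeeeeeee ⇒ rrrrrrrreeeeeeee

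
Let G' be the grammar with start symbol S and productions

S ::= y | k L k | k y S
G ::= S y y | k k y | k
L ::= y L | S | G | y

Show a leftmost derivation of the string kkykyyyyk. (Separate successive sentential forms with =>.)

S => kLk   [S ::= k L k]
kLk => kGk   [L ::= G]
kGk => kSyyk   [G ::= S y y]
kSyyk => kkySyyk   [S ::= k y S]
kkySyyk => kkykySyyk   [S ::= k y S]
kkykySyyk => kkykyyyyk   [S ::= y]

S => kLk => kGk => kSyyk => kkySyyk => kkykySyyk => kkykyyyyk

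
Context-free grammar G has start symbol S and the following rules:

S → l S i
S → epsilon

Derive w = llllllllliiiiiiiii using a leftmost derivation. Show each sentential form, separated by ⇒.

S ⇒ lSi   [S → l S i]
lSi ⇒ llSii   [S → l S i]
llSii ⇒ lllSiii   [S → l S i]
lllSiii ⇒ llllSiiii   [S → l S i]
llllSiiii ⇒ lllllSiiiii   [S → l S i]
lllllSiiiii ⇒ llllllSiiiiii   [S → l S i]
llllllSiiiiii ⇒ lllllllSiiiiiii   [S → l S i]
lllllllSiiiiiii ⇒ llllllllSiiiiiiii   [S → l S i]
llllllllSiiiiiiii ⇒ lllllllllSiiiiiiiii   [S → l S i]
lllllllllSiiiiiiiii ⇒ llllllllliiiiiiiii   [S → epsilon]

S⇒lSi⇒llSii⇒lllSiii⇒llllSiiii⇒lllllSiiiii⇒llllllSiiiiii⇒lllllllSiiiiiii⇒llllllllSiiiiiiii⇒lllllllllSiiiiiiiii⇒llllllllliiiiiiiii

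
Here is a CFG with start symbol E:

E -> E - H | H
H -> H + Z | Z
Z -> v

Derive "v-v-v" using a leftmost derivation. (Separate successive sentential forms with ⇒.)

E ⇒ E-H ⇒ E-H-H ⇒ H-H-H ⇒ Z-H-H ⇒ v-H-H ⇒ v-Z-H ⇒ v-v-H ⇒ v-v-Z ⇒ v-v-v

E ⇒ E-H   [E -> E - H]
E-H ⇒ E-H-H   [E -> E - H]
E-H-H ⇒ H-H-H   [E -> H]
H-H-H ⇒ Z-H-H   [H -> Z]
Z-H-H ⇒ v-H-H   [Z -> v]
v-H-H ⇒ v-Z-H   [H -> Z]
v-Z-H ⇒ v-v-H   [Z -> v]
v-v-H ⇒ v-v-Z   [H -> Z]
v-v-Z ⇒ v-v-v   [Z -> v]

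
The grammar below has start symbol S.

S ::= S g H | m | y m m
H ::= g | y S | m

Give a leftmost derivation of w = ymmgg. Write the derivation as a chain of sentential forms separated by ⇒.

S ⇒ SgH ⇒ ymmgH ⇒ ymmgg

S ⇒ SgH   [S ::= S g H]
SgH ⇒ ymmgH   [S ::= y m m]
ymmgH ⇒ ymmgg   [H ::= g]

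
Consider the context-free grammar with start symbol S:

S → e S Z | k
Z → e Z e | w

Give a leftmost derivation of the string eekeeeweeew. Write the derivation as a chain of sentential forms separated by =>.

S => eSZ   [S → e S Z]
eSZ => eeSZZ   [S → e S Z]
eeSZZ => eekZZ   [S → k]
eekZZ => eekeZeZ   [Z → e Z e]
eekeZeZ => eekeeZeeZ   [Z → e Z e]
eekeeZeeZ => eekeeeZeeeZ   [Z → e Z e]
eekeeeZeeeZ => eekeeeweeeZ   [Z → w]
eekeeeweeeZ => eekeeeweeew   [Z → w]

S => eSZ => eeSZZ => eekZZ => eekeZeZ => eekeeZeeZ => eekeeeZeeeZ => eekeeeweeeZ => eekeeeweeew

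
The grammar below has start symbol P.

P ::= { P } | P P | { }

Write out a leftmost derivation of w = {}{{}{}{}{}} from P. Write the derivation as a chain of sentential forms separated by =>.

P => PP   [P ::= P P]
PP => {}P   [P ::= { }]
{}P => {}{P}   [P ::= { P }]
{}{P} => {}{PP}   [P ::= P P]
{}{PP} => {}{{}P}   [P ::= { }]
{}{{}P} => {}{{}PP}   [P ::= P P]
{}{{}PP} => {}{{}{}P}   [P ::= { }]
{}{{}{}P} => {}{{}{}PP}   [P ::= P P]
{}{{}{}PP} => {}{{}{}{}P}   [P ::= { }]
{}{{}{}{}P} => {}{{}{}{}{}}   [P ::= { }]

P=>PP=>{}P=>{}{P}=>{}{PP}=>{}{{}P}=>{}{{}PP}=>{}{{}{}P}=>{}{{}{}PP}=>{}{{}{}{}P}=>{}{{}{}{}{}}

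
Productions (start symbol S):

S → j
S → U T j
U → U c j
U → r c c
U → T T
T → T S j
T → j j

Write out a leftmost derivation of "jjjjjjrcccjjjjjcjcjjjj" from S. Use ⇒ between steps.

S ⇒ UTj ⇒ UcjTj ⇒ UcjcjTj ⇒ TTcjcjTj ⇒ TSjTcjcjTj ⇒ jjSjTcjcjTj ⇒ jjjjTcjcjTj ⇒ jjjjTSjcjcjTj ⇒ jjjjjjSjcjcjTj ⇒ jjjjjjUTjjcjcjTj ⇒ jjjjjjUcjTjjcjcjTj ⇒ jjjjjjrcccjTjjcjcjTj ⇒ jjjjjjrcccjjjjjcjcjTj ⇒ jjjjjjrcccjjjjjcjcjjjj

S ⇒ UTj   [S → U T j]
UTj ⇒ UcjTj   [U → U c j]
UcjTj ⇒ UcjcjTj   [U → U c j]
UcjcjTj ⇒ TTcjcjTj   [U → T T]
TTcjcjTj ⇒ TSjTcjcjTj   [T → T S j]
TSjTcjcjTj ⇒ jjSjTcjcjTj   [T → j j]
jjSjTcjcjTj ⇒ jjjjTcjcjTj   [S → j]
jjjjTcjcjTj ⇒ jjjjTSjcjcjTj   [T → T S j]
jjjjTSjcjcjTj ⇒ jjjjjjSjcjcjTj   [T → j j]
jjjjjjSjcjcjTj ⇒ jjjjjjUTjjcjcjTj   [S → U T j]
jjjjjjUTjjcjcjTj ⇒ jjjjjjUcjTjjcjcjTj   [U → U c j]
jjjjjjUcjTjjcjcjTj ⇒ jjjjjjrcccjTjjcjcjTj   [U → r c c]
jjjjjjrcccjTjjcjcjTj ⇒ jjjjjjrcccjjjjjcjcjTj   [T → j j]
jjjjjjrcccjjjjjcjcjTj ⇒ jjjjjjrcccjjjjjcjcjjjj   [T → j j]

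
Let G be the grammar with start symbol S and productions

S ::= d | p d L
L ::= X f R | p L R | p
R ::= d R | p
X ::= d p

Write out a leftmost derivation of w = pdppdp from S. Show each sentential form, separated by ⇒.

S ⇒ pdL   [S ::= p d L]
pdL ⇒ pdpLR   [L ::= p L R]
pdpLR ⇒ pdppR   [L ::= p]
pdppR ⇒ pdppdR   [R ::= d R]
pdppdR ⇒ pdppdp   [R ::= p]

S ⇒ pdL ⇒ pdpLR ⇒ pdppR ⇒ pdppdR ⇒ pdppdp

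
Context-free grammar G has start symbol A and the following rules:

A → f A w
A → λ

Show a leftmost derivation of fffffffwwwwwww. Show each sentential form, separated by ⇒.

A⇒fAw⇒ffAww⇒fffAwww⇒ffffAwwww⇒fffffAwwwww⇒ffffffAwwwwww⇒fffffffAwwwwwww⇒fffffffwwwwwww

A ⇒ fAw   [A → f A w]
fAw ⇒ ffAww   [A → f A w]
ffAww ⇒ fffAwww   [A → f A w]
fffAwww ⇒ ffffAwwww   [A → f A w]
ffffAwwww ⇒ fffffAwwwww   [A → f A w]
fffffAwwwww ⇒ ffffffAwwwwww   [A → f A w]
ffffffAwwwwww ⇒ fffffffAwwwwwww   [A → f A w]
fffffffAwwwwwww ⇒ fffffffwwwwwww   [A → λ]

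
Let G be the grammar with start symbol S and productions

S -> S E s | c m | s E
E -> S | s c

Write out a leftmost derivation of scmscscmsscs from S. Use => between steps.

S => sE => sS => sSEs => sSEsEs => sSEsEsEs => scmEsEsEs => scmscsEsEs => scmscsSsEs => scmscscmsEs => scmscscmsscs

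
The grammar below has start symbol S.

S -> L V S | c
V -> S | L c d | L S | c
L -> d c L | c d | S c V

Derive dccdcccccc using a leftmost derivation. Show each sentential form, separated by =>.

S=>LVS=>ScVVS=>LVScVVS=>dcLVScVVS=>dccdVScVVS=>dccdcScVVS=>dccdcccVVS=>dccdccccVS=>dccdcccccS=>dccdcccccc

S => LVS   [S -> L V S]
LVS => ScVVS   [L -> S c V]
ScVVS => LVScVVS   [S -> L V S]
LVScVVS => dcLVScVVS   [L -> d c L]
dcLVScVVS => dccdVScVVS   [L -> c d]
dccdVScVVS => dccdcScVVS   [V -> c]
dccdcScVVS => dccdcccVVS   [S -> c]
dccdcccVVS => dccdccccVS   [V -> c]
dccdccccVS => dccdcccccS   [V -> c]
dccdcccccS => dccdcccccc   [S -> c]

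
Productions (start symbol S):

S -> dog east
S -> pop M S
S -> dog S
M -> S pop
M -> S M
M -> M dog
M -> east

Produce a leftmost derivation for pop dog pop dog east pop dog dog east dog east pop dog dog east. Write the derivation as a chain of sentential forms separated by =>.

S => pop M S => pop M dog S => pop S M dog S => pop dog S M dog S => pop dog pop M S M dog S => pop dog pop S pop S M dog S => pop dog pop dog east pop S M dog S => pop dog pop dog east pop dog S M dog S => pop dog pop dog east pop dog dog east M dog S => pop dog pop dog east pop dog dog east S pop dog S => pop dog pop dog east pop dog dog east dog east pop dog S => pop dog pop dog east pop dog dog east dog east pop dog dog east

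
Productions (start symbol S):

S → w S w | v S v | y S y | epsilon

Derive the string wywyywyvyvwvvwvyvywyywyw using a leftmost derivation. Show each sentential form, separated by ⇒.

S ⇒ wSw ⇒ wySyw ⇒ wywSwyw ⇒ wywySywyw ⇒ wywyySyywyw ⇒ wywyywSwyywyw ⇒ wywyywySywyywyw ⇒ wywyywyvSvywyywyw ⇒ wywyywyvySyvywyywyw ⇒ wywyywyvyvSvyvywyywyw ⇒ wywyywyvyvwSwvyvywyywyw ⇒ wywyywyvyvwvSvwvyvywyywyw ⇒ wywyywyvyvwvvwvyvywyywyw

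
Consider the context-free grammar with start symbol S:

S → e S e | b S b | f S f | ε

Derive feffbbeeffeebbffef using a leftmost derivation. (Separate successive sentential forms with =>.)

S => fSf => feSef => fefSfef => feffSffef => feffbSbffef => feffbbSbbffef => feffbbeSebbffef => feffbbeeSeebbffef => feffbbeefSfeebbffef => feffbbeeffeebbffef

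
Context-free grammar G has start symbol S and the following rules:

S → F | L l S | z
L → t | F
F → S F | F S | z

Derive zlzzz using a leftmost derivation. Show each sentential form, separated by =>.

S=>LlS=>FlS=>zlS=>zlF=>zlFS=>zlFSS=>zlzSS=>zlzzS=>zlzzz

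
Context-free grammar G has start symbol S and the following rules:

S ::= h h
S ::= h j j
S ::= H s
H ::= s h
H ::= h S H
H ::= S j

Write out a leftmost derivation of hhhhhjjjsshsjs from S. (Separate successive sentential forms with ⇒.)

S ⇒ Hs ⇒ hSHs ⇒ hHsHs ⇒ hhSHsHs ⇒ hhhhHsHs ⇒ hhhhSjsHs ⇒ hhhhhjjjsHs ⇒ hhhhhjjjsSjs ⇒ hhhhhjjjsHsjs ⇒ hhhhhjjjsshsjs

S ⇒ Hs   [S ::= H s]
Hs ⇒ hSHs   [H ::= h S H]
hSHs ⇒ hHsHs   [S ::= H s]
hHsHs ⇒ hhSHsHs   [H ::= h S H]
hhSHsHs ⇒ hhhhHsHs   [S ::= h h]
hhhhHsHs ⇒ hhhhSjsHs   [H ::= S j]
hhhhSjsHs ⇒ hhhhhjjjsHs   [S ::= h j j]
hhhhhjjjsHs ⇒ hhhhhjjjsSjs   [H ::= S j]
hhhhhjjjsSjs ⇒ hhhhhjjjsHsjs   [S ::= H s]
hhhhhjjjsHsjs ⇒ hhhhhjjjsshsjs   [H ::= s h]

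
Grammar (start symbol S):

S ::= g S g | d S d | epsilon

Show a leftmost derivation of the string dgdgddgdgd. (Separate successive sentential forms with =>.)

S => dSd => dgSgd => dgdSdgd => dgdgSgdgd => dgdgdSdgdgd => dgdgddgdgd

S => dSd   [S ::= d S d]
dSd => dgSgd   [S ::= g S g]
dgSgd => dgdSdgd   [S ::= d S d]
dgdSdgd => dgdgSgdgd   [S ::= g S g]
dgdgSgdgd => dgdgdSdgdgd   [S ::= d S d]
dgdgdSdgdgd => dgdgddgdgd   [S ::= epsilon]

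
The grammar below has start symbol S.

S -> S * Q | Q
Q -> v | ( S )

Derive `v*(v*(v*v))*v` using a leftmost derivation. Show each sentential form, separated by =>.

S => S*Q => S*Q*Q => Q*Q*Q => v*Q*Q => v*(S)*Q => v*(S*Q)*Q => v*(Q*Q)*Q => v*(v*Q)*Q => v*(v*(S))*Q => v*(v*(S*Q))*Q => v*(v*(Q*Q))*Q => v*(v*(v*Q))*Q => v*(v*(v*v))*Q => v*(v*(v*v))*v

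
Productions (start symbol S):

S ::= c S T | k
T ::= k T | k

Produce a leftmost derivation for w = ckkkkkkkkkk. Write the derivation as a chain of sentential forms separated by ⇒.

S⇒cST⇒ckT⇒ckkT⇒ckkkT⇒ckkkkT⇒ckkkkkT⇒ckkkkkkT⇒ckkkkkkkT⇒ckkkkkkkkT⇒ckkkkkkkkkT⇒ckkkkkkkkkk

S ⇒ cST   [S ::= c S T]
cST ⇒ ckT   [S ::= k]
ckT ⇒ ckkT   [T ::= k T]
ckkT ⇒ ckkkT   [T ::= k T]
ckkkT ⇒ ckkkkT   [T ::= k T]
ckkkkT ⇒ ckkkkkT   [T ::= k T]
ckkkkkT ⇒ ckkkkkkT   [T ::= k T]
ckkkkkkT ⇒ ckkkkkkkT   [T ::= k T]
ckkkkkkkT ⇒ ckkkkkkkkT   [T ::= k T]
ckkkkkkkkT ⇒ ckkkkkkkkkT   [T ::= k T]
ckkkkkkkkkT ⇒ ckkkkkkkkkk   [T ::= k]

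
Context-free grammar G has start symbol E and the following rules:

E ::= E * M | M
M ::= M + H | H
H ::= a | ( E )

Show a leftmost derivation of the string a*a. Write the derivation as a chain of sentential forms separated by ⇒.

E⇒E*M⇒M*M⇒H*M⇒a*M⇒a*H⇒a*a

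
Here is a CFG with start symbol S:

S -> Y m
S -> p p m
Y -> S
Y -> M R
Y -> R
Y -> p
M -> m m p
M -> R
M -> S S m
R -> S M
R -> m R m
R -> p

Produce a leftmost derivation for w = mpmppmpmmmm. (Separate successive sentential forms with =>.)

S => Ym   [S -> Y m]
Ym => Rm   [Y -> R]
Rm => mRmm   [R -> m R m]
mRmm => mSMmm   [R -> S M]
mSMmm => mYmMmm   [S -> Y m]
mYmMmm => mpmMmm   [Y -> p]
mpmMmm => mpmSSmmm   [M -> S S m]
mpmSSmmm => mpmppmSmmm   [S -> p p m]
mpmppmSmmm => mpmppmYmmmm   [S -> Y m]
mpmppmYmmmm => mpmppmpmmmm   [Y -> p]

S=>Ym=>Rm=>mRmm=>mSMmm=>mYmMmm=>mpmMmm=>mpmSSmmm=>mpmppmSmmm=>mpmppmYmmmm=>mpmppmpmmmm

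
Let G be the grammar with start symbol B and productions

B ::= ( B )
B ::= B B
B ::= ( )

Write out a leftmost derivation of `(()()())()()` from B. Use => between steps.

B => BB => BBB => (B)BB => (BB)BB => (BBB)BB => (()BB)BB => (()()B)BB => (()()())BB => (()()())()B => (()()())()()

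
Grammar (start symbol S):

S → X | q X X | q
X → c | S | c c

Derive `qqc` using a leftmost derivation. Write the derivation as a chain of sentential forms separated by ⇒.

S ⇒ qXX ⇒ qSX ⇒ qqX ⇒ qqc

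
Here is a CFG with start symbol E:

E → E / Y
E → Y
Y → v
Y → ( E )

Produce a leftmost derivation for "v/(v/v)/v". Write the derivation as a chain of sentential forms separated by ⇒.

E ⇒ E/Y ⇒ E/Y/Y ⇒ Y/Y/Y ⇒ v/Y/Y ⇒ v/(E)/Y ⇒ v/(E/Y)/Y ⇒ v/(Y/Y)/Y ⇒ v/(v/Y)/Y ⇒ v/(v/v)/Y ⇒ v/(v/v)/v

E ⇒ E/Y   [E → E / Y]
E/Y ⇒ E/Y/Y   [E → E / Y]
E/Y/Y ⇒ Y/Y/Y   [E → Y]
Y/Y/Y ⇒ v/Y/Y   [Y → v]
v/Y/Y ⇒ v/(E)/Y   [Y → ( E )]
v/(E)/Y ⇒ v/(E/Y)/Y   [E → E / Y]
v/(E/Y)/Y ⇒ v/(Y/Y)/Y   [E → Y]
v/(Y/Y)/Y ⇒ v/(v/Y)/Y   [Y → v]
v/(v/Y)/Y ⇒ v/(v/v)/Y   [Y → v]
v/(v/v)/Y ⇒ v/(v/v)/v   [Y → v]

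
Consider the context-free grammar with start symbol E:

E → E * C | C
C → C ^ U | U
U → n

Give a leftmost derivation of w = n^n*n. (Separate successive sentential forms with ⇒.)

E ⇒ E*C ⇒ C*C ⇒ C^U*C ⇒ U^U*C ⇒ n^U*C ⇒ n^n*C ⇒ n^n*U ⇒ n^n*n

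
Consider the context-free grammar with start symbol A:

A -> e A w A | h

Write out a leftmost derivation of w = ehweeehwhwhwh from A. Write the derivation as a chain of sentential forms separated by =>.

A=>eAwA=>ehwA=>ehweAwA=>ehweeAwAwA=>ehweeeAwAwAwA=>ehweeehwAwAwA=>ehweeehwhwAwA=>ehweeehwhwhwA=>ehweeehwhwhwh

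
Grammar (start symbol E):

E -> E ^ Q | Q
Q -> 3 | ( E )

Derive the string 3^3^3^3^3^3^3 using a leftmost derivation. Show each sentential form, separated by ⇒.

E ⇒ E^Q   [E -> E ^ Q]
E^Q ⇒ E^Q^Q   [E -> E ^ Q]
E^Q^Q ⇒ E^Q^Q^Q   [E -> E ^ Q]
E^Q^Q^Q ⇒ E^Q^Q^Q^Q   [E -> E ^ Q]
E^Q^Q^Q^Q ⇒ E^Q^Q^Q^Q^Q   [E -> E ^ Q]
E^Q^Q^Q^Q^Q ⇒ E^Q^Q^Q^Q^Q^Q   [E -> E ^ Q]
E^Q^Q^Q^Q^Q^Q ⇒ Q^Q^Q^Q^Q^Q^Q   [E -> Q]
Q^Q^Q^Q^Q^Q^Q ⇒ 3^Q^Q^Q^Q^Q^Q   [Q -> 3]
3^Q^Q^Q^Q^Q^Q ⇒ 3^3^Q^Q^Q^Q^Q   [Q -> 3]
3^3^Q^Q^Q^Q^Q ⇒ 3^3^3^Q^Q^Q^Q   [Q -> 3]
3^3^3^Q^Q^Q^Q ⇒ 3^3^3^3^Q^Q^Q   [Q -> 3]
3^3^3^3^Q^Q^Q ⇒ 3^3^3^3^3^Q^Q   [Q -> 3]
3^3^3^3^3^Q^Q ⇒ 3^3^3^3^3^3^Q   [Q -> 3]
3^3^3^3^3^3^Q ⇒ 3^3^3^3^3^3^3   [Q -> 3]

E⇒E^Q⇒E^Q^Q⇒E^Q^Q^Q⇒E^Q^Q^Q^Q⇒E^Q^Q^Q^Q^Q⇒E^Q^Q^Q^Q^Q^Q⇒Q^Q^Q^Q^Q^Q^Q⇒3^Q^Q^Q^Q^Q^Q⇒3^3^Q^Q^Q^Q^Q⇒3^3^3^Q^Q^Q^Q⇒3^3^3^3^Q^Q^Q⇒3^3^3^3^3^Q^Q⇒3^3^3^3^3^3^Q⇒3^3^3^3^3^3^3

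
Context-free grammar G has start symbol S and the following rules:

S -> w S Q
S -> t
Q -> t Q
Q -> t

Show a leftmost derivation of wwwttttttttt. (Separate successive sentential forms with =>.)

S => wSQ => wwSQQ => wwwSQQQ => wwwtQQQ => wwwttQQQ => wwwtttQQQ => wwwttttQQQ => wwwtttttQQQ => wwwttttttQQ => wwwtttttttQQ => wwwttttttttQ => wwwttttttttt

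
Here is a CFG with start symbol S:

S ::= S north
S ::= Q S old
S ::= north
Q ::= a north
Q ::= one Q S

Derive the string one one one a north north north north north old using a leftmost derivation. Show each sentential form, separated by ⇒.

S ⇒ Q S old ⇒ one Q S S old ⇒ one one Q S S S old ⇒ one one one Q S S S S old ⇒ one one one a north S S S S old ⇒ one one one a north north S S S old ⇒ one one one a north north north S S old ⇒ one one one a north north north north S old ⇒ one one one a north north north north north old

S ⇒ Q S old   [S ::= Q S old]
Q S old ⇒ one Q S S old   [Q ::= one Q S]
one Q S S old ⇒ one one Q S S S old   [Q ::= one Q S]
one one Q S S S old ⇒ one one one Q S S S S old   [Q ::= one Q S]
one one one Q S S S S old ⇒ one one one a north S S S S old   [Q ::= a north]
one one one a north S S S S old ⇒ one one one a north north S S S old   [S ::= north]
one one one a north north S S S old ⇒ one one one a north north north S S old   [S ::= north]
one one one a north north north S S old ⇒ one one one a north north north north S old   [S ::= north]
one one one a north north north north S old ⇒ one one one a north north north north north old   [S ::= north]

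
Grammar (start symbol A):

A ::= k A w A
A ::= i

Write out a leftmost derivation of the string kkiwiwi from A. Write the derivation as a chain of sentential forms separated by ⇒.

A ⇒ kAwA   [A ::= k A w A]
kAwA ⇒ kkAwAwA   [A ::= k A w A]
kkAwAwA ⇒ kkiwAwA   [A ::= i]
kkiwAwA ⇒ kkiwiwA   [A ::= i]
kkiwiwA ⇒ kkiwiwi   [A ::= i]

A⇒kAwA⇒kkAwAwA⇒kkiwAwA⇒kkiwiwA⇒kkiwiwi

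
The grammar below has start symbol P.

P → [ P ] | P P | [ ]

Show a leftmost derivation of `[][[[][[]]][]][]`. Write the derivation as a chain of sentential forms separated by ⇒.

P⇒PP⇒PPP⇒[]PP⇒[][P]P⇒[][PP]P⇒[][[P]P]P⇒[][[PP]P]P⇒[][[[]P]P]P⇒[][[[][P]]P]P⇒[][[[][[]]]P]P⇒[][[[][[]]][]]P⇒[][[[][[]]][]][]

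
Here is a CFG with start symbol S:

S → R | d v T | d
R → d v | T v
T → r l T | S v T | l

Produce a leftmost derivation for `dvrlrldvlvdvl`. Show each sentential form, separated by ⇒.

S ⇒ dvT ⇒ dvrlT ⇒ dvrlrlT ⇒ dvrlrlSvT ⇒ dvrlrldvTvT ⇒ dvrlrldvlvT ⇒ dvrlrldvlvSvT ⇒ dvrlrldvlvdvT ⇒ dvrlrldvlvdvl

S ⇒ dvT   [S → d v T]
dvT ⇒ dvrlT   [T → r l T]
dvrlT ⇒ dvrlrlT   [T → r l T]
dvrlrlT ⇒ dvrlrlSvT   [T → S v T]
dvrlrlSvT ⇒ dvrlrldvTvT   [S → d v T]
dvrlrldvTvT ⇒ dvrlrldvlvT   [T → l]
dvrlrldvlvT ⇒ dvrlrldvlvSvT   [T → S v T]
dvrlrldvlvSvT ⇒ dvrlrldvlvdvT   [S → d]
dvrlrldvlvdvT ⇒ dvrlrldvlvdvl   [T → l]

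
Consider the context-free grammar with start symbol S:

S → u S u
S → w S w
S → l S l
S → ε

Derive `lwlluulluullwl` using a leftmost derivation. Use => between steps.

S=>lSl=>lwSwl=>lwlSlwl=>lwllSllwl=>lwlluSullwl=>lwlluuSuullwl=>lwlluulSluullwl=>lwlluulluullwl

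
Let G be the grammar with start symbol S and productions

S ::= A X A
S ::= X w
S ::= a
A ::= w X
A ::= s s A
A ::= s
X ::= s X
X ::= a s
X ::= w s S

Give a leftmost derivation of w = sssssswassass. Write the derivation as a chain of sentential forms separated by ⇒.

S ⇒ AXA ⇒ ssAXA ⇒ ssssAXA ⇒ ssssssAXA ⇒ sssssswXXA ⇒ sssssswasXA ⇒ sssssswassXA ⇒ sssssswassasA ⇒ sssssswassass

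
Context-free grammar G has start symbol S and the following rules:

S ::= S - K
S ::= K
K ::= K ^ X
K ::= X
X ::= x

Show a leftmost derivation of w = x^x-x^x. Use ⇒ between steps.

S⇒S-K⇒K-K⇒K^X-K⇒X^X-K⇒x^X-K⇒x^x-K⇒x^x-K^X⇒x^x-X^X⇒x^x-x^X⇒x^x-x^x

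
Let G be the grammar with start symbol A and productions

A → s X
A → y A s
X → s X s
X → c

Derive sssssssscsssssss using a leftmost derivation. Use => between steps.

A => sX   [A → s X]
sX => ssXs   [X → s X s]
ssXs => sssXss   [X → s X s]
sssXss => ssssXsss   [X → s X s]
ssssXsss => sssssXssss   [X → s X s]
sssssXssss => ssssssXsssss   [X → s X s]
ssssssXsssss => sssssssXssssss   [X → s X s]
sssssssXssssss => ssssssssXsssssss   [X → s X s]
ssssssssXsssssss => sssssssscsssssss   [X → c]

A=>sX=>ssXs=>sssXss=>ssssXsss=>sssssXssss=>ssssssXsssss=>sssssssXssssss=>ssssssssXsssssss=>sssssssscsssssss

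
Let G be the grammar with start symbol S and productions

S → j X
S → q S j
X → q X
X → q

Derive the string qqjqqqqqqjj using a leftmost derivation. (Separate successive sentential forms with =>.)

S => qSj   [S → q S j]
qSj => qqSjj   [S → q S j]
qqSjj => qqjXjj   [S → j X]
qqjXjj => qqjqXjj   [X → q X]
qqjqXjj => qqjqqXjj   [X → q X]
qqjqqXjj => qqjqqqXjj   [X → q X]
qqjqqqXjj => qqjqqqqXjj   [X → q X]
qqjqqqqXjj => qqjqqqqqXjj   [X → q X]
qqjqqqqqXjj => qqjqqqqqqjj   [X → q]

S => qSj => qqSjj => qqjXjj => qqjqXjj => qqjqqXjj => qqjqqqXjj => qqjqqqqXjj => qqjqqqqqXjj => qqjqqqqqqjj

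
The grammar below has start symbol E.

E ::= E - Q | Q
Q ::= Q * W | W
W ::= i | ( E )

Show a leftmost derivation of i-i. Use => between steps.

E => E-Q => Q-Q => W-Q => i-Q => i-W => i-i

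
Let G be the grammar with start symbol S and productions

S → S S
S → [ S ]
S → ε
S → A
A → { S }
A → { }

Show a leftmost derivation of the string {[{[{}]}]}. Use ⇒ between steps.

S ⇒ A   [S → A]
A ⇒ {S}   [A → { S }]
{S} ⇒ {[S]}   [S → [ S ]]
{[S]} ⇒ {[A]}   [S → A]
{[A]} ⇒ {[{S}]}   [A → { S }]
{[{S}]} ⇒ {[{[S]}]}   [S → [ S ]]
{[{[S]}]} ⇒ {[{[A]}]}   [S → A]
{[{[A]}]} ⇒ {[{[{}]}]}   [A → { }]

S ⇒ A ⇒ {S} ⇒ {[S]} ⇒ {[A]} ⇒ {[{S}]} ⇒ {[{[S]}]} ⇒ {[{[A]}]} ⇒ {[{[{}]}]}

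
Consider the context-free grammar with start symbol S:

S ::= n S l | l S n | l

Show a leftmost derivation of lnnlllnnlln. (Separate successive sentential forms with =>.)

S=>lSn=>lnSln=>lnnSlln=>lnnlSnlln=>lnnllSnnlln=>lnnlllnnlln

S => lSn   [S ::= l S n]
lSn => lnSln   [S ::= n S l]
lnSln => lnnSlln   [S ::= n S l]
lnnSlln => lnnlSnlln   [S ::= l S n]
lnnlSnlln => lnnllSnnlln   [S ::= l S n]
lnnllSnnlln => lnnlllnnlln   [S ::= l]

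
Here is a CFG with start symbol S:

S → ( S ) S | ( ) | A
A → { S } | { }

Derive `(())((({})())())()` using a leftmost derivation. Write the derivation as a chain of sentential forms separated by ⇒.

S ⇒ (S)S ⇒ (())S ⇒ (())(S)S ⇒ (())((S)S)S ⇒ (())(((S)S)S)S ⇒ (())(((A)S)S)S ⇒ (())((({})S)S)S ⇒ (())((({})())S)S ⇒ (())((({})())())S ⇒ (())((({})())())()

S ⇒ (S)S   [S → ( S ) S]
(S)S ⇒ (())S   [S → ( )]
(())S ⇒ (())(S)S   [S → ( S ) S]
(())(S)S ⇒ (())((S)S)S   [S → ( S ) S]
(())((S)S)S ⇒ (())(((S)S)S)S   [S → ( S ) S]
(())(((S)S)S)S ⇒ (())(((A)S)S)S   [S → A]
(())(((A)S)S)S ⇒ (())((({})S)S)S   [A → { }]
(())((({})S)S)S ⇒ (())((({})())S)S   [S → ( )]
(())((({})())S)S ⇒ (())((({})())())S   [S → ( )]
(())((({})())())S ⇒ (())((({})())())()   [S → ( )]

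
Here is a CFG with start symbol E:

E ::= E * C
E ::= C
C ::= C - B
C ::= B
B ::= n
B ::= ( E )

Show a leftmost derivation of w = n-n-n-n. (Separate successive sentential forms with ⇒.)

E⇒C⇒C-B⇒C-B-B⇒C-B-B-B⇒B-B-B-B⇒n-B-B-B⇒n-n-B-B⇒n-n-n-B⇒n-n-n-n

E ⇒ C   [E ::= C]
C ⇒ C-B   [C ::= C - B]
C-B ⇒ C-B-B   [C ::= C - B]
C-B-B ⇒ C-B-B-B   [C ::= C - B]
C-B-B-B ⇒ B-B-B-B   [C ::= B]
B-B-B-B ⇒ n-B-B-B   [B ::= n]
n-B-B-B ⇒ n-n-B-B   [B ::= n]
n-n-B-B ⇒ n-n-n-B   [B ::= n]
n-n-n-B ⇒ n-n-n-n   [B ::= n]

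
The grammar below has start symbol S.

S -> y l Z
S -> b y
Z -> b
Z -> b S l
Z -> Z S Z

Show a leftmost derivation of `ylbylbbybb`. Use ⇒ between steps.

S ⇒ ylZ ⇒ ylZSZ ⇒ ylbSZ ⇒ ylbylZZ ⇒ ylbylZSZZ ⇒ ylbylbSZZ ⇒ ylbylbbyZZ ⇒ ylbylbbybZ ⇒ ylbylbbybb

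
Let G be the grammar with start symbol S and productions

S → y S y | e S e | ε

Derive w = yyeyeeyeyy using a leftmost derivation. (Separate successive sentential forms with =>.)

S => ySy => yySyy => yyeSeyy => yyeySyeyy => yyeyeSeyeyy => yyeyeeyeyy

S => ySy   [S → y S y]
ySy => yySyy   [S → y S y]
yySyy => yyeSeyy   [S → e S e]
yyeSeyy => yyeySyeyy   [S → y S y]
yyeySyeyy => yyeyeSeyeyy   [S → e S e]
yyeyeSeyeyy => yyeyeeyeyy   [S → ε]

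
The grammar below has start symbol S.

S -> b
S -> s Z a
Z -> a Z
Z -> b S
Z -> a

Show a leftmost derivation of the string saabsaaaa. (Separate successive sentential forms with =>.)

S=>sZa=>saZa=>saaZa=>saabSa=>saabsZaa=>saabsaZaa=>saabsaaaa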